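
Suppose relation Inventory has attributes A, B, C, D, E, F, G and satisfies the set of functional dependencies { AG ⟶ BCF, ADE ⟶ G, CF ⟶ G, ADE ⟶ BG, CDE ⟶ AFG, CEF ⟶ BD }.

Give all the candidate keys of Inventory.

{A, D, E}⁺: ADE→G adds G; ADE→BG adds B; AG→BCF adds C, F → {A, B, C, D, E, F, G}. Minimal: {D, E}⁺ = {D, E}; {A, E}⁺ = {A, E}; {A, D}⁺ = {A, D} — none reach the full schema.
{A, E, G}⁺: AG→BCF adds B, C, F; CEF→BD adds D → {A, B, C, D, E, F, G}. Minimal: {E, G}⁺ = {E, G}; {A, G}⁺ = {A, B, C, F, G}; {A, E}⁺ = {A, E} — none reach the full schema.
{C, D, E}⁺: CDE→AFG adds A, F, G; CEF→BD adds B → {A, B, C, D, E, F, G}. Minimal: {D, E}⁺ = {D, E}; {C, E}⁺ = {C, E}; {C, D}⁺ = {C, D} — none reach the full schema.
{C, E, F}⁺: CF→G adds G; CEF→BD adds B, D; CDE→AFG adds A → {A, B, C, D, E, F, G}. Minimal: {E, F}⁺ = {E, F}; {C, F}⁺ = {C, F, G}; {C, E}⁺ = {C, E} — none reach the full schema.
Any other superkey contains one of these as a subset, so there are no further candidate keys.

{A, D, E}; {A, E, G}; {C, D, E}; {C, E, F}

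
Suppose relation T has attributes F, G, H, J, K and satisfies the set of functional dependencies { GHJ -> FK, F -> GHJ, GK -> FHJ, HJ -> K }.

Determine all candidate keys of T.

{F}⁺: F→GHJ adds G, H, J; HJ→K adds K → {F, G, H, J, K}.
{G, K}⁺: GK→FHJ adds F, H, J → {F, G, H, J, K}. Minimal: {K}⁺ = {K}; {G}⁺ = {G} — none reach the full schema.
{G, H, J}⁺: GHJ→FK adds F, K → {F, G, H, J, K}. Minimal: {H, J}⁺ = {H, J, K}; {G, J}⁺ = {G, J}; {G, H}⁺ = {G, H} — none reach the full schema.

F, GK, GHJ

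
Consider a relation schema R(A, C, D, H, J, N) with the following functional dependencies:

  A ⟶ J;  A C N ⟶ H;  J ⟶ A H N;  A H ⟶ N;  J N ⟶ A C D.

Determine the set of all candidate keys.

{A}⁺: A→J adds J; J→AHN adds H, N; JN→ACD adds C, D → {A, C, D, H, J, N}.
{J}⁺: J→AHN adds A, H, N; JN→ACD adds C, D → {A, C, D, H, J, N}.

{A}, {J}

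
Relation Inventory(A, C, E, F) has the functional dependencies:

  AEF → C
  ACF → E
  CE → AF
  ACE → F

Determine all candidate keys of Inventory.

{C, E}, {A, C, F}, {A, E, F}

{C, E}⁺: CE→AF adds A, F → {A, C, E, F}. Minimal: {E}⁺ = {E}; {C}⁺ = {C} — none reach the full schema.
{A, C, F}⁺: ACF→E adds E → {A, C, E, F}. Minimal: {C, F}⁺ = {C, F}; {A, F}⁺ = {A, F}; {A, C}⁺ = {A, C} — none reach the full schema.
{A, E, F}⁺: AEF→C adds C → {A, C, E, F}. Minimal: {E, F}⁺ = {E, F}; {A, F}⁺ = {A, F}; {A, E}⁺ = {A, E} — none reach the full schema.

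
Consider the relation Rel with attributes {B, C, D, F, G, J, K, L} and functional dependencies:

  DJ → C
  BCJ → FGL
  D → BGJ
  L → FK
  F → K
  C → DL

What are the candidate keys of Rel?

{C}⁺: C→DL adds D, L; D→BGJ adds B, G, J; L→FK adds F, K → {B, C, D, F, G, J, K, L}.
{D}⁺: D→BGJ adds B, G, J; DJ→C adds C; BCJ→FGL adds F, L; L→FK adds K → {B, C, D, F, G, J, K, L}.

{C}; {D}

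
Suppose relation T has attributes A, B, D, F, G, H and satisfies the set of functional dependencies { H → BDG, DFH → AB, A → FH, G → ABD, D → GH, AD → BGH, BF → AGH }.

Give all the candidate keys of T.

{A}; {D}; {G}; {H}; {B, F}

{A}⁺: A→FH adds F, H; H→BDG adds B, D, G → {A, B, D, F, G, H}.
{D}⁺: D→GH adds G, H; H→BDG adds B; G→ABD adds A; A→FH adds F → {A, B, D, F, G, H}.
{G}⁺: G→ABD adds A, B, D; D→GH adds H; A→FH adds F → {A, B, D, F, G, H}.
{H}⁺: H→BDG adds B, D, G; G→ABD adds A; A→FH adds F → {A, B, D, F, G, H}.
{B, F}⁺: BF→AGH adds A, G, H; H→BDG adds D → {A, B, D, F, G, H}.
Any other superkey contains one of these as a subset, so there are no further candidate keys.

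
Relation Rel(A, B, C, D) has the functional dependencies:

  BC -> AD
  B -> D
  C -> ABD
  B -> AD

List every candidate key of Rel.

Attribute C never appears on the right-hand side of any dependency, so C must belong to every candidate key.
{C}⁺ = {A, B, C, D}, which is all of the schema, so {C} is the only candidate key.

C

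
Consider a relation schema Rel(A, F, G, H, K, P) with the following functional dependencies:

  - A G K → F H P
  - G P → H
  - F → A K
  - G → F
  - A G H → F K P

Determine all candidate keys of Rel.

{G}

Attribute G never appears on the right-hand side of any dependency, so G must belong to every candidate key.
{G}⁺ = {A, F, G, H, K, P}, which is all of the schema, so {G} is the only candidate key.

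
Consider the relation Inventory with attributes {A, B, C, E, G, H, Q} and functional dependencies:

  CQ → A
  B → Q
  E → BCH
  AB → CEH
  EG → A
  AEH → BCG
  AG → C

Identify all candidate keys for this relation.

E, AB, BC

{E}⁺: E→BCH adds B, C, H; B→Q adds Q; CQ→A adds A; AEH→BCG adds G → {A, B, C, E, G, H, Q}.
{A, B}⁺: B→Q adds Q; AB→CEH adds C, E, H; AEH→BCG adds G → {A, B, C, E, G, H, Q}. Minimal: {B}⁺ = {B, Q}; {A}⁺ = {A} — none reach the full schema.
{B, C}⁺: B→Q adds Q; CQ→A adds A; AB→CEH adds E, H; AEH→BCG adds G → {A, B, C, E, G, H, Q}. Minimal: {C}⁺ = {C}; {B}⁺ = {B, Q} — none reach the full schema.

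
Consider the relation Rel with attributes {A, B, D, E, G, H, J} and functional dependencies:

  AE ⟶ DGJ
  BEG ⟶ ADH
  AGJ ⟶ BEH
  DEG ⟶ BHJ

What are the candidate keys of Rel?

(A, E), (A, G, J), (B, E, G), (D, E, G)

{A, E}⁺: AE→DGJ adds D, G, J; AGJ→BEH adds B, H → {A, B, D, E, G, H, J}.
{A, G, J}⁺: AGJ→BEH adds B, E, H; AE→DGJ adds D → {A, B, D, E, G, H, J}.
{B, E, G}⁺: BEG→ADH adds A, D, H; DEG→BHJ adds J → {A, B, D, E, G, H, J}.
{D, E, G}⁺: DEG→BHJ adds B, H, J; BEG→ADH adds A → {A, B, D, E, G, H, J}.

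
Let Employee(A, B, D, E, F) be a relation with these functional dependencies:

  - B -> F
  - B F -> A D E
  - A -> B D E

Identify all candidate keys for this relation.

A, B

{A}⁺: A→BDE adds B, D, E; B→F adds F → {A, B, D, E, F}.
{B}⁺: B→F adds F; BF→ADE adds A, D, E → {A, B, D, E, F}.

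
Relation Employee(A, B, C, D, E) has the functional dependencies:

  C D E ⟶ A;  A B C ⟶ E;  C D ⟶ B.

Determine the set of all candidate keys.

ACD, CDE

Attributes C, D never appear on any right-hand side, so every candidate key must contain {C, D}.
{C, D}⁺ = {B, C, D}, which is not all of the schema, so we must add further attributes.
{A, C, D}⁺: CD→B adds B; ABC→E adds E → {A, B, C, D, E}. Minimal: {C, D}⁺ = {B, C, D}; {A, D}⁺ = {A, D}; {A, C}⁺ = {A, C} — none reach the full schema.
{C, D, E}⁺: CDE→A adds A; CD→B adds B → {A, B, C, D, E}. Minimal: {D, E}⁺ = {D, E}; {C, E}⁺ = {C, E}; {C, D}⁺ = {B, C, D} — none reach the full schema.
Any other superkey contains one of these as a subset, so there are no further candidate keys.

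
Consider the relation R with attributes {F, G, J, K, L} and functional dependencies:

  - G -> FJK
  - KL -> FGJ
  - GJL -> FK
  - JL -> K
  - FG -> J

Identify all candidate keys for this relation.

Attribute L never appears on the right-hand side of any dependency, so L must belong to every candidate key.
{L}⁺ = {L}, which is not all of the schema, so we must add further attributes.
{G, L}⁺: G→FJK adds F, J, K → {F, G, J, K, L}. Minimal: {L}⁺ = {L}; {G}⁺ = {F, G, J, K} — none reach the full schema.
{J, L}⁺: JL→K adds K; KL→FGJ adds F, G → {F, G, J, K, L}. Minimal: {L}⁺ = {L}; {J}⁺ = {J} — none reach the full schema.
{K, L}⁺: KL→FGJ adds F, G, J → {F, G, J, K, L}. Minimal: {L}⁺ = {L}; {K}⁺ = {K} — none reach the full schema.
Any other superkey contains one of these as a subset, so there are no further candidate keys.

GL, JL, KL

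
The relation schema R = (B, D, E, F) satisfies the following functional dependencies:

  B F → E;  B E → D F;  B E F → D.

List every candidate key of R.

Attribute B never appears on the right-hand side of any dependency, so B must belong to every candidate key.
{B}⁺ = {B}, which is not all of the schema, so we must add further attributes.
{B, E}⁺: BE→DF adds D, F → {B, D, E, F}.
{B, F}⁺: BF→E adds E; BE→DF adds D → {B, D, E, F}.
Any other superkey contains one of these as a subset, so there are no further candidate keys.

{B, E}, {B, F}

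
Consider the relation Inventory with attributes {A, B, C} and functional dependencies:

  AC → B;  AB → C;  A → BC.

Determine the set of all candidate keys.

A

Attribute A never appears on the right-hand side of any dependency, so A must belong to every candidate key.
{A}⁺ = {A, B, C}, which is all of the schema, so {A} is the only candidate key.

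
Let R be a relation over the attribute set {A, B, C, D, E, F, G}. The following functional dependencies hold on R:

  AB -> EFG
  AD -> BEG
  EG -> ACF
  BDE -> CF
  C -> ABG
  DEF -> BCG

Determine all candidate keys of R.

Attribute D never appears on the right-hand side of any dependency, so D must belong to every candidate key.
{D}⁺ = {D}, which is not all of the schema, so we must add further attributes.
{A, D}⁺: AD→BEG adds B, E, G; EG→ACF adds C, F → {A, B, C, D, E, F, G}. Minimal: {D}⁺ = {D}; {A}⁺ = {A} — none reach the full schema.
{C, D}⁺: C→ABG adds A, B, G; AB→EFG adds E, F → {A, B, C, D, E, F, G}. Minimal: {D}⁺ = {D}; {C}⁺ = {A, B, C, E, F, G} — none reach the full schema.
{B, D, E}⁺: BDE→CF adds C, F; C→ABG adds A, G → {A, B, C, D, E, F, G}. Minimal: {D, E}⁺ = {D, E}; {B, E}⁺ = {B, E}; {B, D}⁺ = {B, D} — none reach the full schema.
{D, E, F}⁺: DEF→BCG adds B, C, G; EG→ACF adds A → {A, B, C, D, E, F, G}. Minimal: {E, F}⁺ = {E, F}; {D, F}⁺ = {D, F}; {D, E}⁺ = {D, E} — none reach the full schema.
{D, E, G}⁺: EG→ACF adds A, C, F; C→ABG adds B → {A, B, C, D, E, F, G}. Minimal: {E, G}⁺ = {A, B, C, E, F, G}; {D, G}⁺ = {D, G}; {D, E}⁺ = {D, E} — none reach the full schema.

AD; CD; BDE; DEF; DEG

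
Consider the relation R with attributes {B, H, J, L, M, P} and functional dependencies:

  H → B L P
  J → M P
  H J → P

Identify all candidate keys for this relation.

(H, J)

Attributes H, J never appear on any right-hand side, so every candidate key must contain {H, J}.
{H, J}⁺ = {B, H, J, L, M, P}, which is all of the schema, so {H, J} is the only candidate key.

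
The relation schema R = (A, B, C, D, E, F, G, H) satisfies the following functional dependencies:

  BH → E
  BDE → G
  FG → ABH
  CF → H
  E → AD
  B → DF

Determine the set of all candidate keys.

Attribute C never appears on the right-hand side of any dependency, so C must belong to every candidate key.
{C}⁺ = {C}, which is not all of the schema, so we must add further attributes.
{B, C}⁺: B→DF adds D, F; CF→H adds H; BH→E adds E; BDE→G adds G; FG→ABH adds A → {A, B, C, D, E, F, G, H}.
{C, F, G}⁺: FG→ABH adds A, B, H; B→DF adds D; BH→E adds E → {A, B, C, D, E, F, G, H}.

(B, C); (C, F, G)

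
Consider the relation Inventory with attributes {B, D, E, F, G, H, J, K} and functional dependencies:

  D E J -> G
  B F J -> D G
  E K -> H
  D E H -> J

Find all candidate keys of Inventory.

Attributes B, E, F, K never appear on any right-hand side, so every candidate key must contain {B, E, F, K}.
{B, E, F, K}⁺ = {B, E, F, H, K}, which is not all of the schema, so we must add further attributes.
{B, D, E, F, K}⁺: EK→H adds H; DEH→J adds J; DEJ→G adds G → {B, D, E, F, G, H, J, K}. Minimal: {D, E, F, K}⁺ = {D, E, F, G, H, J, K}; {B, E, F, K}⁺ = {B, E, F, H, K}; {B, D, F, K}⁺ = {B, D, F, K}; … — none reach the full schema.
{B, E, F, J, K}⁺: BFJ→DG adds D, G; EK→H adds H → {B, D, E, F, G, H, J, K}. Minimal: {E, F, J, K}⁺ = {E, F, H, J, K}; {B, F, J, K}⁺ = {B, D, F, G, J, K}; {B, E, J, K}⁺ = {B, E, H, J, K}; … — none reach the full schema.

{B, D, E, F, K}, {B, E, F, J, K}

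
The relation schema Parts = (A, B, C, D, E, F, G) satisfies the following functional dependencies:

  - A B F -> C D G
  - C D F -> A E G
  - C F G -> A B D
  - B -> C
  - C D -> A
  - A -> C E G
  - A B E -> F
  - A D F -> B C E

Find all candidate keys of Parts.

{A, B}⁺: B→C adds C; A→CEG adds E, G; ABE→F adds F; ABF→CDG adds D → {A, B, C, D, E, F, G}. Minimal: {B}⁺ = {B, C}; {A}⁺ = {A, C, E, G} — none reach the full schema.
{A, F}⁺: A→CEG adds C, E, G; CFG→ABD adds B, D → {A, B, C, D, E, F, G}. Minimal: {F}⁺ = {F}; {A}⁺ = {A, C, E, G} — none reach the full schema.
{B, D}⁺: B→C adds C; CD→A adds A; A→CEG adds E, G; ABE→F adds F → {A, B, C, D, E, F, G}. Minimal: {D}⁺ = {D}; {B}⁺ = {B, C} — none reach the full schema.
{B, F, G}⁺: B→C adds C; CFG→ABD adds A, D; A→CEG adds E → {A, B, C, D, E, F, G}. Minimal: {F, G}⁺ = {F, G}; {B, G}⁺ = {B, C, G}; {B, F}⁺ = {B, C, F} — none reach the full schema.
{C, D, F}⁺: CDF→AEG adds A, E, G; CFG→ABD adds B → {A, B, C, D, E, F, G}. Minimal: {D, F}⁺ = {D, F}; {C, F}⁺ = {C, F}; {C, D}⁺ = {A, C, D, E, G} — none reach the full schema.
{C, F, G}⁺: CFG→ABD adds A, B, D; A→CEG adds E → {A, B, C, D, E, F, G}. Minimal: {F, G}⁺ = {F, G}; {C, G}⁺ = {C, G}; {C, F}⁺ = {C, F} — none reach the full schema.
Any other superkey contains one of these as a subset, so there are no further candidate keys.

{A, B}; {A, F}; {B, D}; {B, F, G}; {C, D, F}; {C, F, G}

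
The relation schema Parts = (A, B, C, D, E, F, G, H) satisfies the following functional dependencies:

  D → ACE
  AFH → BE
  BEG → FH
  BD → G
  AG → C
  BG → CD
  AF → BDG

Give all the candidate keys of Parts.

(A, F); (B, D); (B, G); (D, F)

{A, F}⁺: AF→BDG adds B, D, G; D→ACE adds C, E; BEG→FH adds H → {A, B, C, D, E, F, G, H}.
{B, D}⁺: D→ACE adds A, C, E; BD→G adds G; BEG→FH adds F, H → {A, B, C, D, E, F, G, H}.
{B, G}⁺: BG→CD adds C, D; D→ACE adds A, E; BEG→FH adds F, H → {A, B, C, D, E, F, G, H}.
{D, F}⁺: D→ACE adds A, C, E; AF→BDG adds B, G; BEG→FH adds H → {A, B, C, D, E, F, G, H}.
Any other superkey contains one of these as a subset, so there are no further candidate keys.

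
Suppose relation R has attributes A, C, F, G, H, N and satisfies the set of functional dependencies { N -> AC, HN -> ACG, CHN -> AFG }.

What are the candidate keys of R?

Attributes H, N never appear on any right-hand side, so every candidate key must contain {H, N}.
{H, N}⁺ = {A, C, F, G, H, N}, which is all of the schema, so {H, N} is the only candidate key.

(H, N)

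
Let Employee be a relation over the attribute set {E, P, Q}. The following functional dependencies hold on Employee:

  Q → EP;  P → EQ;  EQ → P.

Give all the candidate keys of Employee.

{P}⁺: P→EQ adds E, Q → {E, P, Q}.
{Q}⁺: Q→EP adds E, P → {E, P, Q}.
Any other superkey contains one of these as a subset, so there are no further candidate keys.

{P}, {Q}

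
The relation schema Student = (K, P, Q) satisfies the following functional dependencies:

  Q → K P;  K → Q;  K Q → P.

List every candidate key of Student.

{K}⁺: K→Q adds Q; KQ→P adds P → {K, P, Q}.
{Q}⁺: Q→KP adds K, P → {K, P, Q}.

(K); (Q)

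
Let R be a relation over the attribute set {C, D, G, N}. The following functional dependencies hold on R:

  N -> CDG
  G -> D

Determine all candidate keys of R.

N

{N}⁺: N→CDG adds C, D, G → {C, D, G, N}.
No other minimal superkey exists.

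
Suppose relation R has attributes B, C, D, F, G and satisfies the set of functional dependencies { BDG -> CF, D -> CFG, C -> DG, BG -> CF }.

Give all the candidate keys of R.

Attribute B never appears on the right-hand side of any dependency, so B must belong to every candidate key.
{B}⁺ = {B}, which is not all of the schema, so we must add further attributes.
{B, C}⁺: C→DG adds D, G; BG→CF adds F → {B, C, D, F, G}.
{B, D}⁺: D→CFG adds C, F, G → {B, C, D, F, G}.
{B, G}⁺: BG→CF adds C, F; C→DG adds D → {B, C, D, F, G}.
Any other superkey contains one of these as a subset, so there are no further candidate keys.

{B, C}, {B, D}, {B, G}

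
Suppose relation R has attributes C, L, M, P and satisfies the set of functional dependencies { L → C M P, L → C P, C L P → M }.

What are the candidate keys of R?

Attribute L never appears on the right-hand side of any dependency, so L must belong to every candidate key.
{L}⁺ = {C, L, M, P}, which is all of the schema, so {L} is the only candidate key.

{L}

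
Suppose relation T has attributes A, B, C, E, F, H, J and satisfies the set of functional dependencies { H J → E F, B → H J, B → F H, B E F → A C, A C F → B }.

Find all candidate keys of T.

{B}⁺: B→HJ adds H, J; B→FH adds F; HJ→EF adds E; BEF→AC adds A, C → {A, B, C, E, F, H, J}.
{A, C, F}⁺: ACF→B adds B; B→HJ adds H, J; HJ→EF adds E → {A, B, C, E, F, H, J}. Minimal: {C, F}⁺ = {C, F}; {A, F}⁺ = {A, F}; {A, C}⁺ = {A, C} — none reach the full schema.
{A, C, H, J}⁺: HJ→EF adds E, F; ACF→B adds B → {A, B, C, E, F, H, J}. Minimal: {C, H, J}⁺ = {C, E, F, H, J}; {A, H, J}⁺ = {A, E, F, H, J}; {A, C, J}⁺ = {A, C, J}; … — none reach the full schema.

B, ACF, ACHJ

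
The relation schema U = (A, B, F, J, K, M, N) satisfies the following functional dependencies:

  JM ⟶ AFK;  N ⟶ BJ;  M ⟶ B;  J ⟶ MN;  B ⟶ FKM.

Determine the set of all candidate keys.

{J}⁺: J→MN adds M, N; JM→AFK adds A, F, K; N→BJ adds B → {A, B, F, J, K, M, N}.
{N}⁺: N→BJ adds B, J; J→MN adds M; B→FKM adds F, K; JM→AFK adds A → {A, B, F, J, K, M, N}.
Any other superkey contains one of these as a subset, so there are no further candidate keys.

{J}; {N}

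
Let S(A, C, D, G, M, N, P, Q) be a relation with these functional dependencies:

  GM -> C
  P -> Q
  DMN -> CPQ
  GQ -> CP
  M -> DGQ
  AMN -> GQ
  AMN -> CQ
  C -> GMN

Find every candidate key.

Attribute A never appears on the right-hand side of any dependency, so A must belong to every candidate key.
{A}⁺ = {A}, which is not all of the schema, so we must add further attributes.
{A, C}⁺: C→GMN adds G, M, N; M→DGQ adds D, Q; DMN→CPQ adds P → {A, C, D, G, M, N, P, Q}. Minimal: {C}⁺ = {C, D, G, M, N, P, Q}; {A}⁺ = {A} — none reach the full schema.
{A, M}⁺: M→DGQ adds D, G, Q; GM→C adds C; GQ→CP adds P; C→GMN adds N → {A, C, D, G, M, N, P, Q}. Minimal: {M}⁺ = {C, D, G, M, N, P, Q}; {A}⁺ = {A} — none reach the full schema.
{A, G, P}⁺: P→Q adds Q; GQ→CP adds C; C→GMN adds M, N; M→DGQ adds D → {A, C, D, G, M, N, P, Q}. Minimal: {G, P}⁺ = {C, D, G, M, N, P, Q}; {A, P}⁺ = {A, P, Q}; {A, G}⁺ = {A, G} — none reach the full schema.
{A, G, Q}⁺: GQ→CP adds C, P; C→GMN adds M, N; M→DGQ adds D → {A, C, D, G, M, N, P, Q}. Minimal: {G, Q}⁺ = {C, D, G, M, N, P, Q}; {A, Q}⁺ = {A, Q}; {A, G}⁺ = {A, G} — none reach the full schema.
Any other superkey contains one of these as a subset, so there are no further candidate keys.

(A, C); (A, M); (A, G, P); (A, G, Q)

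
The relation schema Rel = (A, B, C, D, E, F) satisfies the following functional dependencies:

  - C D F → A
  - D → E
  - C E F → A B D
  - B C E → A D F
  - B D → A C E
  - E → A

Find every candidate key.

{B, D}, {B, C, E}, {C, D, F}, {C, E, F}

{B, D}⁺: D→E adds E; BD→ACE adds A, C; BCE→ADF adds F → {A, B, C, D, E, F}. Minimal: {D}⁺ = {A, D, E}; {B}⁺ = {B} — none reach the full schema.
{B, C, E}⁺: BCE→ADF adds A, D, F → {A, B, C, D, E, F}. Minimal: {C, E}⁺ = {A, C, E}; {B, E}⁺ = {A, B, E}; {B, C}⁺ = {B, C} — none reach the full schema.
{C, D, F}⁺: CDF→A adds A; D→E adds E; CEF→ABD adds B → {A, B, C, D, E, F}. Minimal: {D, F}⁺ = {A, D, E, F}; {C, F}⁺ = {C, F}; {C, D}⁺ = {A, C, D, E} — none reach the full schema.
{C, E, F}⁺: CEF→ABD adds A, B, D → {A, B, C, D, E, F}. Minimal: {E, F}⁺ = {A, E, F}; {C, F}⁺ = {C, F}; {C, E}⁺ = {A, C, E} — none reach the full schema.
Any other superkey contains one of these as a subset, so there are no further candidate keys.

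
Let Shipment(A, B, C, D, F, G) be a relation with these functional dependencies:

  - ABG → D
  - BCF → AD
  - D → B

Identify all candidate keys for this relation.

{B, C, F, G}⁺: BCF→AD adds A, D → {A, B, C, D, F, G}. Minimal: {C, F, G}⁺ = {C, F, G}; {B, F, G}⁺ = {B, F, G}; {B, C, G}⁺ = {B, C, G}; … — none reach the full schema.
{C, D, F, G}⁺: D→B adds B; BCF→AD adds A → {A, B, C, D, F, G}. Minimal: {D, F, G}⁺ = {B, D, F, G}; {C, F, G}⁺ = {C, F, G}; {C, D, G}⁺ = {B, C, D, G}; … — none reach the full schema.

{B, C, F, G}, {C, D, F, G}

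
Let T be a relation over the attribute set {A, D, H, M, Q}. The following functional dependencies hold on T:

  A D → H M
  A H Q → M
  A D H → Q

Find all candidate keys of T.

AD

Attributes A, D never appear on any right-hand side, so every candidate key must contain {A, D}.
{A, D}⁺ = {A, D, H, M, Q}, which is all of the schema, so {A, D} is the only candidate key.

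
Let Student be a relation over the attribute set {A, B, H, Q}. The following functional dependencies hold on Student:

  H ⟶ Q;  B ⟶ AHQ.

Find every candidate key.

(B)

Attribute B never appears on the right-hand side of any dependency, so B must belong to every candidate key.
{B}⁺ = {A, B, H, Q}, which is all of the schema, so {B} is the only candidate key.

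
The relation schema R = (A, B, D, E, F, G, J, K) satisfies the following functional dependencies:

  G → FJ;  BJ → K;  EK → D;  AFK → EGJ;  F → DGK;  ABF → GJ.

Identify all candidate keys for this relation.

{A, B, F}, {A, B, G}

Attributes A, B never appear on any right-hand side, so every candidate key must contain {A, B}.
{A, B}⁺ = {A, B}, which is not all of the schema, so we must add further attributes.
{A, B, F}⁺: F→DGK adds D, G, K; ABF→GJ adds J; AFK→EGJ adds E → {A, B, D, E, F, G, J, K}. Minimal: {B, F}⁺ = {B, D, F, G, J, K}; {A, F}⁺ = {A, D, E, F, G, J, K}; {A, B}⁺ = {A, B} — none reach the full schema.
{A, B, G}⁺: G→FJ adds F, J; BJ→K adds K; AFK→EGJ adds E; F→DGK adds D → {A, B, D, E, F, G, J, K}. Minimal: {B, G}⁺ = {B, D, F, G, J, K}; {A, G}⁺ = {A, D, E, F, G, J, K}; {A, B}⁺ = {A, B} — none reach the full schema.
Any other superkey contains one of these as a subset, so there are no further candidate keys.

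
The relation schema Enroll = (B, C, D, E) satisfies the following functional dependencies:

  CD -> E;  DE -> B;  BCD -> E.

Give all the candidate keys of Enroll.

{C, D}

Attributes C, D never appear on any right-hand side, so every candidate key must contain {C, D}.
{C, D}⁺ = {B, C, D, E}, which is all of the schema, so {C, D} is the only candidate key.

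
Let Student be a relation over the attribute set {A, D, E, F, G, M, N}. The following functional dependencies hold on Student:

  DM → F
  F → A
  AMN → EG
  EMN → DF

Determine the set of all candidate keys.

Attributes M, N never appear on any right-hand side, so every candidate key must contain {M, N}.
{M, N}⁺ = {M, N}, which is not all of the schema, so we must add further attributes.
{A, M, N}⁺: AMN→EG adds E, G; EMN→DF adds D, F → {A, D, E, F, G, M, N}. Minimal: {M, N}⁺ = {M, N}; {A, N}⁺ = {A, N}; {A, M}⁺ = {A, M} — none reach the full schema.
{D, M, N}⁺: DM→F adds F; F→A adds A; AMN→EG adds E, G → {A, D, E, F, G, M, N}. Minimal: {M, N}⁺ = {M, N}; {D, N}⁺ = {D, N}; {D, M}⁺ = {A, D, F, M} — none reach the full schema.
{E, M, N}⁺: EMN→DF adds D, F; F→A adds A; AMN→EG adds G → {A, D, E, F, G, M, N}. Minimal: {M, N}⁺ = {M, N}; {E, N}⁺ = {E, N}; {E, M}⁺ = {E, M} — none reach the full schema.
{F, M, N}⁺: F→A adds A; AMN→EG adds E, G; EMN→DF adds D → {A, D, E, F, G, M, N}. Minimal: {M, N}⁺ = {M, N}; {F, N}⁺ = {A, F, N}; {F, M}⁺ = {A, F, M} — none reach the full schema.
Any other superkey contains one of these as a subset, so there are no further candidate keys.

{A, M, N}, {D, M, N}, {E, M, N}, {F, M, N}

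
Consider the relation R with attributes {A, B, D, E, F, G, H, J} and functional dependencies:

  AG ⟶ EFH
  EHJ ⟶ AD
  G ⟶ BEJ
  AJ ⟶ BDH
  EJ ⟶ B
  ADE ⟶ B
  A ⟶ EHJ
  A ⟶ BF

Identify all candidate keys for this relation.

{A, G}, {G, H}

Attribute G never appears on the right-hand side of any dependency, so G must belong to every candidate key.
{G}⁺ = {B, E, G, J}, which is not all of the schema, so we must add further attributes.
{A, G}⁺: AG→EFH adds E, F, H; G→BEJ adds B, J; AJ→BDH adds D → {A, B, D, E, F, G, H, J}.
{G, H}⁺: G→BEJ adds B, E, J; EHJ→AD adds A, D; A→BF adds F → {A, B, D, E, F, G, H, J}.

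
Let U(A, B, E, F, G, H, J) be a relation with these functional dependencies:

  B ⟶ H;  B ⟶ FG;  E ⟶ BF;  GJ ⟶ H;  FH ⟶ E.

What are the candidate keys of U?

ABJ; AEJ; AFGJ; AFHJ

Attributes A, J never appear on any right-hand side, so every candidate key must contain {A, J}.
{A, J}⁺ = {A, J}, which is not all of the schema, so we must add further attributes.
{A, B, J}⁺: B→H adds H; B→FG adds F, G; FH→E adds E → {A, B, E, F, G, H, J}. Minimal: {B, J}⁺ = {B, E, F, G, H, J}; {A, J}⁺ = {A, J}; {A, B}⁺ = {A, B, E, F, G, H} — none reach the full schema.
{A, E, J}⁺: E→BF adds B, F; B→H adds H; B→FG adds G → {A, B, E, F, G, H, J}. Minimal: {E, J}⁺ = {B, E, F, G, H, J}; {A, J}⁺ = {A, J}; {A, E}⁺ = {A, B, E, F, G, H} — none reach the full schema.
{A, F, G, J}⁺: GJ→H adds H; FH→E adds E; E→BF adds B → {A, B, E, F, G, H, J}. Minimal: {F, G, J}⁺ = {B, E, F, G, H, J}; {A, G, J}⁺ = {A, G, H, J}; {A, F, J}⁺ = {A, F, J}; … — none reach the full schema.
{A, F, H, J}⁺: FH→E adds E; E→BF adds B; B→FG adds G → {A, B, E, F, G, H, J}. Minimal: {F, H, J}⁺ = {B, E, F, G, H, J}; {A, H, J}⁺ = {A, H, J}; {A, F, J}⁺ = {A, F, J}; … — none reach the full schema.
Any other superkey contains one of these as a subset, so there are no further candidate keys.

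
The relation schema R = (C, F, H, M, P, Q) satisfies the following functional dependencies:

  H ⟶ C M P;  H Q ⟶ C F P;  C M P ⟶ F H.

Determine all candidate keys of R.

{H, Q}; {C, M, P, Q}

Attribute Q never appears on the right-hand side of any dependency, so Q must belong to every candidate key.
{Q}⁺ = {Q}, which is not all of the schema, so we must add further attributes.
{H, Q}⁺: H→CMP adds C, M, P; HQ→CFP adds F → {C, F, H, M, P, Q}.
{C, M, P, Q}⁺: CMP→FH adds F, H → {C, F, H, M, P, Q}.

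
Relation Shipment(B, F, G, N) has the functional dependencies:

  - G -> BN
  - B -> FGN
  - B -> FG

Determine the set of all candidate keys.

{B}⁺: B→FGN adds F, G, N → {B, F, G, N}.
{G}⁺: G→BN adds B, N; B→FGN adds F → {B, F, G, N}.

(B); (G)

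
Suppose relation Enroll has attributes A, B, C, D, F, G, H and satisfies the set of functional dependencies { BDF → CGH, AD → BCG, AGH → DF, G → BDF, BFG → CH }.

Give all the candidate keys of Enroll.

Attribute A never appears on the right-hand side of any dependency, so A must belong to every candidate key.
{A}⁺ = {A}, which is not all of the schema, so we must add further attributes.
{A, D}⁺: AD→BCG adds B, C, G; G→BDF adds F; BFG→CH adds H → {A, B, C, D, F, G, H}.
{A, G}⁺: G→BDF adds B, D, F; BFG→CH adds C, H → {A, B, C, D, F, G, H}.

{A, D}; {A, G}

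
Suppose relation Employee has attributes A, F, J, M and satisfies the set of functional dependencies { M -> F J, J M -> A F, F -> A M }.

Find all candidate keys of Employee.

{F}⁺: F→AM adds A, M; M→FJ adds J → {A, F, J, M}.
{M}⁺: M→FJ adds F, J; JM→AF adds A → {A, F, J, M}.
Any other superkey contains one of these as a subset, so there are no further candidate keys.

{F}, {M}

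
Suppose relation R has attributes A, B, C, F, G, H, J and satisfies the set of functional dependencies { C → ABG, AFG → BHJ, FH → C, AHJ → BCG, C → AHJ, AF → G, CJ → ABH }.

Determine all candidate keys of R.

Attribute F never appears on the right-hand side of any dependency, so F must belong to every candidate key.
{F}⁺ = {F}, which is not all of the schema, so we must add further attributes.
{A, F}⁺: AF→G adds G; AFG→BHJ adds B, H, J; FH→C adds C → {A, B, C, F, G, H, J}. Minimal: {F}⁺ = {F}; {A}⁺ = {A} — none reach the full schema.
{C, F}⁺: C→ABG adds A, B, G; AFG→BHJ adds H, J → {A, B, C, F, G, H, J}. Minimal: {F}⁺ = {F}; {C}⁺ = {A, B, C, G, H, J} — none reach the full schema.
{F, H}⁺: FH→C adds C; C→AHJ adds A, J; AF→G adds G; CJ→ABH adds B → {A, B, C, F, G, H, J}. Minimal: {H}⁺ = {H}; {F}⁺ = {F} — none reach the full schema.

(A, F); (C, F); (F, H)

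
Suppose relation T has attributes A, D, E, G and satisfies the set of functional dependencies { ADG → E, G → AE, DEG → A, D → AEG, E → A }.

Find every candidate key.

(D)

Attribute D never appears on the right-hand side of any dependency, so D must belong to every candidate key.
{D}⁺ = {A, D, E, G}, which is all of the schema, so {D} is the only candidate key.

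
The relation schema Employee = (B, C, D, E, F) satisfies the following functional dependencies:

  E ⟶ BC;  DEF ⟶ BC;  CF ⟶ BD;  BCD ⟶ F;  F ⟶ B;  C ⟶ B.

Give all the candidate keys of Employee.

DE; EF

Attribute E never appears on the right-hand side of any dependency, so E must belong to every candidate key.
{E}⁺ = {B, C, E}, which is not all of the schema, so we must add further attributes.
{D, E}⁺: E→BC adds B, C; BCD→F adds F → {B, C, D, E, F}. Minimal: {E}⁺ = {B, C, E}; {D}⁺ = {D} — none reach the full schema.
{E, F}⁺: E→BC adds B, C; CF→BD adds D → {B, C, D, E, F}. Minimal: {F}⁺ = {B, F}; {E}⁺ = {B, C, E} — none reach the full schema.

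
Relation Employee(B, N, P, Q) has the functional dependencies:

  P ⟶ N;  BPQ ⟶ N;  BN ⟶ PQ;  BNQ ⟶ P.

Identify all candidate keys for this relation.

(B, N); (B, P)

Attribute B never appears on the right-hand side of any dependency, so B must belong to every candidate key.
{B}⁺ = {B}, which is not all of the schema, so we must add further attributes.
{B, N}⁺: BN→PQ adds P, Q → {B, N, P, Q}. Minimal: {N}⁺ = {N}; {B}⁺ = {B} — none reach the full schema.
{B, P}⁺: P→N adds N; BN→PQ adds Q → {B, N, P, Q}. Minimal: {P}⁺ = {N, P}; {B}⁺ = {B} — none reach the full schema.
Any other superkey contains one of these as a subset, so there are no further candidate keys.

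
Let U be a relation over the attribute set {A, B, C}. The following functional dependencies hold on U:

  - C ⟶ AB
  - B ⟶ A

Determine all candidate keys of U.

Attribute C never appears on the right-hand side of any dependency, so C must belong to every candidate key.
{C}⁺ = {A, B, C}, which is all of the schema, so {C} is the only candidate key.

(C)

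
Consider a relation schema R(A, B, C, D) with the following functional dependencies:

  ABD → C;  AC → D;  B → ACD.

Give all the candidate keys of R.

{B}

Attribute B never appears on the right-hand side of any dependency, so B must belong to every candidate key.
{B}⁺ = {A, B, C, D}, which is all of the schema, so {B} is the only candidate key.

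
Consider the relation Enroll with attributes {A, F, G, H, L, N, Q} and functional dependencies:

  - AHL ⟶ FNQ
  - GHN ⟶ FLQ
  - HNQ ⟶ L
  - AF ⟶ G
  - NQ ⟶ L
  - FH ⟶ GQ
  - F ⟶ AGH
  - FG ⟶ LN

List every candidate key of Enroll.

{F}⁺: F→AGH adds A, G, H; FG→LN adds L, N; AHL→FNQ adds Q → {A, F, G, H, L, N, Q}.
{A, H, L}⁺: AHL→FNQ adds F, N, Q; AF→G adds G → {A, F, G, H, L, N, Q}. Minimal: {H, L}⁺ = {H, L}; {A, L}⁺ = {A, L}; {A, H}⁺ = {A, H} — none reach the full schema.
{G, H, N}⁺: GHN→FLQ adds F, L, Q; F→AGH adds A → {A, F, G, H, L, N, Q}. Minimal: {H, N}⁺ = {H, N}; {G, N}⁺ = {G, N}; {G, H}⁺ = {G, H} — none reach the full schema.
{A, H, N, Q}⁺: HNQ→L adds L; AHL→FNQ adds F; AF→G adds G → {A, F, G, H, L, N, Q}. Minimal: {H, N, Q}⁺ = {H, L, N, Q}; {A, N, Q}⁺ = {A, L, N, Q}; {A, H, Q}⁺ = {A, H, Q}; … — none reach the full schema.

{F}, {A, H, L}, {G, H, N}, {A, H, N, Q}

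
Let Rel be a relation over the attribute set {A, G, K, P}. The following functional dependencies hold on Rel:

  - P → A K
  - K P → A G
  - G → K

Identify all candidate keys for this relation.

P

{P}⁺: P→AK adds A, K; KP→AG adds G → {A, G, K, P}.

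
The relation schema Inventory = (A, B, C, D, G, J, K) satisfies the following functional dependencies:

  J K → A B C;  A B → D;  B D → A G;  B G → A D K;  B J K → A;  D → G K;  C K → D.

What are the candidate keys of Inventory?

Attribute J never appears on the right-hand side of any dependency, so J must belong to every candidate key.
{J}⁺ = {J}, which is not all of the schema, so we must add further attributes.
{D, J}⁺: D→GK adds G, K; JK→ABC adds A, B, C → {A, B, C, D, G, J, K}. Minimal: {J}⁺ = {J}; {D}⁺ = {D, G, K} — none reach the full schema.
{J, K}⁺: JK→ABC adds A, B, C; AB→D adds D; BD→AG adds G → {A, B, C, D, G, J, K}. Minimal: {K}⁺ = {K}; {J}⁺ = {J} — none reach the full schema.
{A, B, J}⁺: AB→D adds D; BD→AG adds G; BG→ADK adds K; JK→ABC adds C → {A, B, C, D, G, J, K}. Minimal: {B, J}⁺ = {B, J}; {A, J}⁺ = {A, J}; {A, B}⁺ = {A, B, D, G, K} — none reach the full schema.
{B, G, J}⁺: BG→ADK adds A, D, K; JK→ABC adds C → {A, B, C, D, G, J, K}. Minimal: {G, J}⁺ = {G, J}; {B, J}⁺ = {B, J}; {B, G}⁺ = {A, B, D, G, K} — none reach the full schema.
Any other superkey contains one of these as a subset, so there are no further candidate keys.

(D, J), (J, K), (A, B, J), (B, G, J)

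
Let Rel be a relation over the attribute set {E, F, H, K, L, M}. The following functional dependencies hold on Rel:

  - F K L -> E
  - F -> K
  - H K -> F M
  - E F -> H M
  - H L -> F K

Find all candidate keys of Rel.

(F, L); (H, L)

Attribute L never appears on the right-hand side of any dependency, so L must belong to every candidate key.
{L}⁺ = {L}, which is not all of the schema, so we must add further attributes.
{F, L}⁺: F→K adds K; FKL→E adds E; EF→HM adds H, M → {E, F, H, K, L, M}.
{H, L}⁺: HL→FK adds F, K; FKL→E adds E; HK→FM adds M → {E, F, H, K, L, M}.
Any other superkey contains one of these as a subset, so there are no further candidate keys.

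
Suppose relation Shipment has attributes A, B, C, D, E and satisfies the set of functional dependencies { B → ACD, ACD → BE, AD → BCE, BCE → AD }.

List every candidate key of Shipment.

B, AD

{B}⁺: B→ACD adds A, C, D; ACD→BE adds E → {A, B, C, D, E}.
{A, D}⁺: AD→BCE adds B, C, E → {A, B, C, D, E}. Minimal: {D}⁺ = {D}; {A}⁺ = {A} — none reach the full schema.
Any other superkey contains one of these as a subset, so there are no further candidate keys.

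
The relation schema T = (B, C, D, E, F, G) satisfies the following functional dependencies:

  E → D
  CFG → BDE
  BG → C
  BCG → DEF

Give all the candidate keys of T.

Attribute G never appears on the right-hand side of any dependency, so G must belong to every candidate key.
{G}⁺ = {G}, which is not all of the schema, so we must add further attributes.
{B, G}⁺: BG→C adds C; BCG→DEF adds D, E, F → {B, C, D, E, F, G}. Minimal: {G}⁺ = {G}; {B}⁺ = {B} — none reach the full schema.
{C, F, G}⁺: CFG→BDE adds B, D, E → {B, C, D, E, F, G}. Minimal: {F, G}⁺ = {F, G}; {C, G}⁺ = {C, G}; {C, F}⁺ = {C, F} — none reach the full schema.
Any other superkey contains one of these as a subset, so there are no further candidate keys.

{B, G}, {C, F, G}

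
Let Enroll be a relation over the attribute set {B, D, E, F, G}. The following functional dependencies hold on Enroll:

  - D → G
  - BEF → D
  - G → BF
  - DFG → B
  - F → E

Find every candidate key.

{D}⁺: D→G adds G; G→BF adds B, F; F→E adds E → {B, D, E, F, G}.
{G}⁺: G→BF adds B, F; F→E adds E; BEF→D adds D → {B, D, E, F, G}.
{B, F}⁺: F→E adds E; BEF→D adds D; D→G adds G → {B, D, E, F, G}. Minimal: {F}⁺ = {E, F}; {B}⁺ = {B} — none reach the full schema.
Any other superkey contains one of these as a subset, so there are no further candidate keys.

D; G; BF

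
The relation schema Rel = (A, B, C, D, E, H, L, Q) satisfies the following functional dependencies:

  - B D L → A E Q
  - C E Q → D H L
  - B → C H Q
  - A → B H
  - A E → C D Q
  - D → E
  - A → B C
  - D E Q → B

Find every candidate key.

{A, D}, {A, E}, {B, D}, {B, E}, {D, Q}, {C, E, Q}

{A, D}⁺: A→BH adds B, H; D→E adds E; A→BC adds C; B→CHQ adds Q; CEQ→DHL adds L → {A, B, C, D, E, H, L, Q}.
{A, E}⁺: A→BH adds B, H; AE→CDQ adds C, D, Q; CEQ→DHL adds L → {A, B, C, D, E, H, L, Q}.
{B, D}⁺: B→CHQ adds C, H, Q; D→E adds E; CEQ→DHL adds L; BDL→AEQ adds A → {A, B, C, D, E, H, L, Q}.
{B, E}⁺: B→CHQ adds C, H, Q; CEQ→DHL adds D, L; BDL→AEQ adds A → {A, B, C, D, E, H, L, Q}.
{D, Q}⁺: D→E adds E; DEQ→B adds B; B→CHQ adds C, H; CEQ→DHL adds L; BDL→AEQ adds A → {A, B, C, D, E, H, L, Q}.
{C, E, Q}⁺: CEQ→DHL adds D, H, L; DEQ→B adds B; BDL→AEQ adds A → {A, B, C, D, E, H, L, Q}.
Any other superkey contains one of these as a subset, so there are no further candidate keys.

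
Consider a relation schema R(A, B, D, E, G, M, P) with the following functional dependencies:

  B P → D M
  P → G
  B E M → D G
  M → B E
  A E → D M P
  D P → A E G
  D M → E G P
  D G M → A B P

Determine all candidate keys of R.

{M}, {A, E}, {B, P}, {D, P}

{M}⁺: M→BE adds B, E; BEM→DG adds D, G; DM→EGP adds P; DGM→ABP adds A → {A, B, D, E, G, M, P}.
{A, E}⁺: AE→DMP adds D, M, P; DP→AEG adds G; DGM→ABP adds B → {A, B, D, E, G, M, P}. Minimal: {E}⁺ = {E}; {A}⁺ = {A} — none reach the full schema.
{B, P}⁺: BP→DM adds D, M; P→G adds G; M→BE adds E; DP→AEG adds A → {A, B, D, E, G, M, P}. Minimal: {P}⁺ = {G, P}; {B}⁺ = {B} — none reach the full schema.
{D, P}⁺: P→G adds G; DP→AEG adds A, E; AE→DMP adds M; DGM→ABP adds B → {A, B, D, E, G, M, P}. Minimal: {P}⁺ = {G, P}; {D}⁺ = {D} — none reach the full schema.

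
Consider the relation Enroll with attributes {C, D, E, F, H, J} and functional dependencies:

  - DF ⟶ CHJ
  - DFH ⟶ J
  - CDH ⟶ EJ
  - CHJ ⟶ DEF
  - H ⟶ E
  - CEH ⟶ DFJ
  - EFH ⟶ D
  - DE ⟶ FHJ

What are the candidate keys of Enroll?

{C, H}⁺: H→E adds E; CEH→DFJ adds D, F, J → {C, D, E, F, H, J}. Minimal: {H}⁺ = {E, H}; {C}⁺ = {C} — none reach the full schema.
{D, E}⁺: DE→FHJ adds F, H, J; DF→CHJ adds C → {C, D, E, F, H, J}. Minimal: {E}⁺ = {E}; {D}⁺ = {D} — none reach the full schema.
{D, F}⁺: DF→CHJ adds C, H, J; CDH→EJ adds E → {C, D, E, F, H, J}. Minimal: {F}⁺ = {F}; {D}⁺ = {D} — none reach the full schema.
{D, H}⁺: H→E adds E; DE→FHJ adds F, J; DF→CHJ adds C → {C, D, E, F, H, J}. Minimal: {H}⁺ = {E, H}; {D}⁺ = {D} — none reach the full schema.
{F, H}⁺: H→E adds E; EFH→D adds D; DE→FHJ adds J; DF→CHJ adds C → {C, D, E, F, H, J}. Minimal: {H}⁺ = {E, H}; {F}⁺ = {F} — none reach the full schema.
Any other superkey contains one of these as a subset, so there are no further candidate keys.

(C, H); (D, E); (D, F); (D, H); (F, H)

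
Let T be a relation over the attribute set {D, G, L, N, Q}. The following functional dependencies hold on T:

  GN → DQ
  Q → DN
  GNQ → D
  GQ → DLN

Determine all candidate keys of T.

{G, N}, {G, Q}

Attribute G never appears on the right-hand side of any dependency, so G must belong to every candidate key.
{G}⁺ = {G}, which is not all of the schema, so we must add further attributes.
{G, N}⁺: GN→DQ adds D, Q; GQ→DLN adds L → {D, G, L, N, Q}. Minimal: {N}⁺ = {N}; {G}⁺ = {G} — none reach the full schema.
{G, Q}⁺: Q→DN adds D, N; GQ→DLN adds L → {D, G, L, N, Q}. Minimal: {Q}⁺ = {D, N, Q}; {G}⁺ = {G} — none reach the full schema.
Any other superkey contains one of these as a subset, so there are no further candidate keys.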